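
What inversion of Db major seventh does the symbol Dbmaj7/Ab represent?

Dbmaj7/Ab means Db major seventh with Ab in the bass. Ab is the fifth of Db major seventh (Db–F–Ab–C), so this is second inversion.

second inversion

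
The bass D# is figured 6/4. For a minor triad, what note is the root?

The figures 6/4 mean the fifth of the chord is in the bass. If D# is the fifth of a minor triad, the root is G# (chord tones G#–B–D#).

G#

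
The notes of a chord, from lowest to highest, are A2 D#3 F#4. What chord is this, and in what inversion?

The pitch classes A, D#, F# arrange in thirds as D#–F#–A: a D# diminished triad.
The lowest note is A, the fifth of the chord, so this is second inversion (figured bass 6/4).

D# diminished, second inversion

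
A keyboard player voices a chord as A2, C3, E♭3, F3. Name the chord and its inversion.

Reducing to letter names: A, C, Eb, F. These stack in thirds as F–A–C–Eb — an F dominant seventh chord.
A is the third of F dominant seventh; third in the bass means first inversion (figured bass 6/5).

F dominant seventh, first inversion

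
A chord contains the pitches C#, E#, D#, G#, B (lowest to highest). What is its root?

Reordering C#, E#, D#, G#, B into stacked thirds gives C#–E#–G#–B–D#; the bottom of that stack, C#, is the root.

C#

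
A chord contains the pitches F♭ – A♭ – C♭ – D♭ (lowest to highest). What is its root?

Reordering Fb, Ab, Cb, Db into stacked thirds gives Db–Fb–Ab–Cb; the bottom of that stack, Db, is the root.

Db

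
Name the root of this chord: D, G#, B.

The distinct letter names are D, G#, B. Arranged as a stack of thirds they read G#–B–D, so G# is the root (a G# diminished triad).

G#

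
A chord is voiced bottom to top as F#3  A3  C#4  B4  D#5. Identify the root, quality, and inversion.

The pitch classes F#, A, C#, B, D# arrange in thirds as B–D#–F#–A–C#: a B dominant ninth chord.
The lowest note is F#, the fifth of the chord, so this is second inversion.

B dominant ninth, second inversion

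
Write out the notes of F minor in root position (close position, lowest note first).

F, Ab, C

The chord tones are F–Ab–C. With the root (F) lowest for root position: F, Ab, C.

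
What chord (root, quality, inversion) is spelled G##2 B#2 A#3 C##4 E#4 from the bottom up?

A# major ninth, third inversion

The distinct note names are G##, B#, A#, C##, E#. Stacked in thirds they read A#–C##–E#–G##–B#, which is a major ninth chord on A#.
With the seventh (G##) in the bass, the chord is in third inversion.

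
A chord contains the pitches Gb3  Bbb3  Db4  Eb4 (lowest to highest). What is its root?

Gb, Bbb, Db, Eb are the tones of an Eb half-diminished seventh chord (Eb–Gb–Bbb–Db), making Eb the root.

Eb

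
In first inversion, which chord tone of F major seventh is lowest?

In first inversion the third is lowest. For F major seventh (F–A–C–E) that is A.

A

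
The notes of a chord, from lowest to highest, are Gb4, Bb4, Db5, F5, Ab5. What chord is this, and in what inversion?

The distinct note names are Gb, Bb, Db, F, Ab. Stacked in thirds they read Gb–Bb–Db–F–Ab, which is a major ninth chord on Gb.
With the root (Gb) in the bass, the chord is in root position.

Gb major ninth, root position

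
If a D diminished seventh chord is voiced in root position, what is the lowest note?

D diminished seventh is D–F–Ab–Cb. Root position places the root in the bass: D.

D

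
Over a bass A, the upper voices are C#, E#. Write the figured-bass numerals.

The notes A, C#, E# stack in thirds as A–C#–E# — an A augmented triad. The bass A is the root, so this is root position: figured 5/3.

5/3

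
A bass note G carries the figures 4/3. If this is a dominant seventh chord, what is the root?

The figures 4/3 mean the fifth of the chord is in the bass. If G is the fifth of a dominant seventh chord, the root is C (chord tones C–E–G–Bb).

C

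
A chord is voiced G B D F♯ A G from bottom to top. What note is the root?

G

The distinct letter names are G, B, D, F#, A. Arranged as a stack of thirds they read G–B–D–F#–A, so G is the root (a G major ninth chord).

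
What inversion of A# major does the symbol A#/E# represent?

A#/E# means A# major with E# in the bass. E# is the fifth of A# major (A#–C##–E#), so this is second inversion.

second inversion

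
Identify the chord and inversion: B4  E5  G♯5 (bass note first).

The pitch classes B, E, G# arrange in thirds as E–G#–B: an E major triad.
B is the fifth of E major; fifth in the bass means second inversion (figured bass 6/4).

E major, second inversion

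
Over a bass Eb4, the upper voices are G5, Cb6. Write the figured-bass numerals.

The notes Eb, G, Cb stack in thirds as Cb–Eb–G — a Cb augmented triad. The bass Eb is the third, so this is first inversion: figured 6.

6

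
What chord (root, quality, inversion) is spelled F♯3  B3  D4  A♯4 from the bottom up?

B minor-major seventh, second inversion

Reducing to letter names: F#, B, D, A#. These stack in thirds as B–D–F#–A# — a B minor-major seventh chord.
F# is the fifth of B minor-major seventh; fifth in the bass means second inversion (figured bass 4/3).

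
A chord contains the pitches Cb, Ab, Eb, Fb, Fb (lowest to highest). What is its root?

Cb, Ab, Eb, Fb are the tones of an Fb major seventh chord (Fb–Ab–Cb–Eb), making Fb the root.

Fb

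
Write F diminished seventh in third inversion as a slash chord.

Fdim7/Ebb

Third inversion of F diminished seventh has the seventh (Ebb) in the bass. As a slash chord: Fdim7/Ebb.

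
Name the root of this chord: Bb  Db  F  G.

G

Bb, Db, F, G are the tones of a G half-diminished seventh chord (G–Bb–Db–F), making G the root.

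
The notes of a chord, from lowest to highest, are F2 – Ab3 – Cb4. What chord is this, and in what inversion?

The pitch classes F, Ab, Cb arrange in thirds as F–Ab–Cb: an F diminished triad.
The lowest note is F, the root of the chord, so this is root position (figured bass 5/3).

F diminished, root position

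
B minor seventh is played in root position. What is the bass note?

The root of B minor seventh (B–D–F#–A) is B; that is the bass in root position.

B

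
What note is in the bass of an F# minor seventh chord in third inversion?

E

In third inversion the seventh is lowest. For F# minor seventh (F#–A–C#–E) that is E.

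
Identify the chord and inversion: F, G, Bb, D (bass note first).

The distinct note names are F, G, Bb, D. Stacked in thirds they read G–Bb–D–F, which is a minor seventh chord on G.
The lowest note is F, the seventh of the chord, so this is third inversion (figured bass 4/2).

G minor seventh, third inversion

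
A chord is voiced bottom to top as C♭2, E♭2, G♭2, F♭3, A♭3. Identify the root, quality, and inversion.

Fb major ninth, second inversion

Reducing to letter names: Cb, Eb, Gb, Fb, Ab. These stack in thirds as Fb–Ab–Cb–Eb–Gb — an Fb major ninth chord.
With the fifth (Cb) in the bass, the chord is in second inversion.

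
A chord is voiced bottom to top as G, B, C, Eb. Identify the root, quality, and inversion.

The pitch classes G, B, C, Eb arrange in thirds as C–Eb–G–B: a C minor-major seventh chord.
The lowest note is G, the fifth of the chord, so this is second inversion (figured bass 4/3).

C minor-major seventh, second inversion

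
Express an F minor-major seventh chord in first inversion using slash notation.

Fm(maj7)/Ab

First inversion of F minor-major seventh has the third (Ab) in the bass. As a slash chord: Fm(maj7)/Ab.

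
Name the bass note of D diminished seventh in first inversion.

F

D diminished seventh is D–F–Ab–Cb. First inversion places the third in the bass: F.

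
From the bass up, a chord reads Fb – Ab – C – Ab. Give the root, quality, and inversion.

Reducing to letter names: Fb, Ab, C. These stack in thirds as Fb–Ab–C — an Fb augmented triad.
With the root (Fb) in the bass, the chord is in root position (figured bass 5/3).

Fb augmented, root position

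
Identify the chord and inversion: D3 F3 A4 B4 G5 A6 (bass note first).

G dominant ninth, second inversion

Reducing to letter names: D, F, A, B, G. These stack in thirds as G–B–D–F–A — a G dominant ninth chord.
The lowest note is D, the fifth of the chord, so this is second inversion.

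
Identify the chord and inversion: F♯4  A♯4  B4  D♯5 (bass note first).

Reducing to letter names: F#, A#, B, D#. These stack in thirds as B–D#–F#–A# — a B major seventh chord.
With the fifth (F#) in the bass, the chord is in second inversion (figured bass 4/3).

B major seventh, second inversion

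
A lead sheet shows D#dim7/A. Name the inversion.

second inversion

D#dim7/A means D# diminished seventh with A in the bass. A is the fifth of D# diminished seventh (D#–F#–A–C), so this is second inversion.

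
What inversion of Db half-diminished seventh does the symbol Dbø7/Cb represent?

Dbø7/Cb means Db half-diminished seventh with Cb in the bass. Cb is the seventh of Db half-diminished seventh (Db–Fb–Abb–Cb), so this is third inversion.

third inversion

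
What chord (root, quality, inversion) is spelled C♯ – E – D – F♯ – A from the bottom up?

D major ninth, third inversion

The distinct note names are C#, E, D, F#, A. Stacked in thirds they read D–F#–A–C#–E, which is a major ninth chord on D.
C# is the seventh of D major ninth; seventh in the bass means third inversion.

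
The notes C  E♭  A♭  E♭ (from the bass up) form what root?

Ab

C, Eb, Ab are the tones of an Ab major triad (Ab–C–Eb), making Ab the root.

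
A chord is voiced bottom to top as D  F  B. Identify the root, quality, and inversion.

The pitch classes D, F, B arrange in thirds as B–D–F: a B diminished triad.
D is the third of B diminished; third in the bass means first inversion (figured bass 6).

B diminished, first inversion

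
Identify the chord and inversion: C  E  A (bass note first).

A minor, first inversion

The distinct note names are C, E, A. Stacked in thirds they read A–C–E, which is a minor triad on A.
C is the third of A minor; third in the bass means first inversion (figured bass 6).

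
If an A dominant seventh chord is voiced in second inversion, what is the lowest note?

E

In second inversion the fifth is lowest. For A dominant seventh (A–C#–E–G) that is E.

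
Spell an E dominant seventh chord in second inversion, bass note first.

The chord tones are E–G#–B–D. With the fifth (B) lowest for second inversion: B, D, E, G#.

B, D, E, G#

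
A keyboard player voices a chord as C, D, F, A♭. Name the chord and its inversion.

Reducing to letter names: C, D, F, Ab. These stack in thirds as D–F–Ab–C — a D half-diminished seventh chord.
The lowest note is C, the seventh of the chord, so this is third inversion (figured bass 4/2).

D half-diminished seventh, third inversion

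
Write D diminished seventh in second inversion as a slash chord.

Ddim7/Ab

Second inversion of D diminished seventh has the fifth (Ab) in the bass. As a slash chord: Ddim7/Ab.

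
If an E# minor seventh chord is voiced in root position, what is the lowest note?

The root of E# minor seventh (E#–G#–B#–D#) is E#; that is the bass in root position.

E#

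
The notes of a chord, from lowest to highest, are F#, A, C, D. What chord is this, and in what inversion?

D dominant seventh, first inversion

The distinct note names are F#, A, C, D. Stacked in thirds they read D–F#–A–C, which is a dominant seventh chord on D.
With the third (F#) in the bass, the chord is in first inversion (figured bass 6/5).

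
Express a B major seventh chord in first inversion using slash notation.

First inversion of B major seventh has the third (D#) in the bass. As a slash chord: Bmaj7/D#.

Bmaj7/D#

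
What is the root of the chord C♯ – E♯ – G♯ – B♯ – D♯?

C#

C#, E#, G#, B#, D# are the tones of a C# major ninth chord (C#–E#–G#–B#–D#), making C# the root.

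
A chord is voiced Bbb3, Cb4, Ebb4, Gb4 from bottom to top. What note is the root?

Cb

The distinct letter names are Bbb, Cb, Ebb, Gb. Arranged as a stack of thirds they read Cb–Ebb–Gb–Bbb, so Cb is the root (a Cb minor seventh chord).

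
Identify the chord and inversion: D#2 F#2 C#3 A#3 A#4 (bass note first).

The pitch classes D#, F#, C#, A# arrange in thirds as D#–F#–A#–C#: a D# minor seventh chord.
With the root (D#) in the bass, the chord is in root position (figured bass 7).

D# minor seventh, root position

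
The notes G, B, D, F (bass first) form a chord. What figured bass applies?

7

The notes G, B, D, F stack in thirds as G–B–D–F — a G dominant seventh chord. The bass G is the root, so this is root position: figured 7.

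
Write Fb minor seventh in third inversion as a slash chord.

Third inversion of Fb minor seventh has the seventh (Ebb) in the bass. As a slash chord: Fbm7/Ebb.

Fbm7/Ebb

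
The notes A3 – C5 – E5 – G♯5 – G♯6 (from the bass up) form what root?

A, C, E, G# are the tones of an A minor-major seventh chord (A–C–E–G#), making A the root.

A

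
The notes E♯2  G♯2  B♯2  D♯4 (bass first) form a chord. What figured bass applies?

The notes E#, G#, B#, D# stack in thirds as E#–G#–B#–D# — an E# minor seventh chord. The bass E# is the root, so this is root position: figured 7.

7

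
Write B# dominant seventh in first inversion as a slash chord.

B#7/D##

First inversion of B# dominant seventh has the third (D##) in the bass. As a slash chord: B#7/D##.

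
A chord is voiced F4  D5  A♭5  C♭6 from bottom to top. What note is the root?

D

The distinct letter names are F, D, Ab, Cb. Arranged as a stack of thirds they read D–F–Ab–Cb, so D is the root (a D diminished seventh chord).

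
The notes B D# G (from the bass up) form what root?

G

Reordering B, D#, G into stacked thirds gives G–B–D#; the bottom of that stack, G, is the root.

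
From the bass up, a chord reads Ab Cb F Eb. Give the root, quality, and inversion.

The pitch classes Ab, Cb, F, Eb arrange in thirds as F–Ab–Cb–Eb: an F half-diminished seventh chord.
Ab is the third of F half-diminished seventh; third in the bass means first inversion (figured bass 6/5).

F half-diminished seventh, first inversion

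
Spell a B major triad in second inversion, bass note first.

F#, B, D#

B major is B–D#–F#. Second inversion puts the fifth (F#) in the bass, with the remaining tones above: F#, B, D#.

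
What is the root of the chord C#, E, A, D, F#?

D

Reordering C#, E, A, D, F# into stacked thirds gives D–F#–A–C#–E; the bottom of that stack, D, is the root.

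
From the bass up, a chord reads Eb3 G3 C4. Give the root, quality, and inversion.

C minor, first inversion

The distinct note names are Eb, G, C. Stacked in thirds they read C–Eb–G, which is a minor triad on C.
Eb is the third of C minor; third in the bass means first inversion (figured bass 6).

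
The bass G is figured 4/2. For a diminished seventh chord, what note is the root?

The figures 4/2 mean the seventh of the chord is in the bass. If G is the seventh of a diminished seventh chord, the root is A# (chord tones A#–C#–E–G).

A#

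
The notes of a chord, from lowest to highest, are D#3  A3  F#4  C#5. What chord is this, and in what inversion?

The distinct note names are D#, A, F#, C#. Stacked in thirds they read D#–F#–A–C#, which is a half-diminished seventh chord on D#.
The lowest note is D#, the root of the chord, so this is root position (figured bass 7).

D# half-diminished seventh, root position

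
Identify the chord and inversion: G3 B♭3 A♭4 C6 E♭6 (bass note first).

Ab major ninth, third inversion

Reducing to letter names: G, Bb, Ab, C, Eb. These stack in thirds as Ab–C–Eb–G–Bb — an Ab major ninth chord.
G is the seventh of Ab major ninth; seventh in the bass means third inversion.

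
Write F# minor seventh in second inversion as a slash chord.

F#m7/C#

Second inversion of F# minor seventh has the fifth (C#) in the bass. As a slash chord: F#m7/C#.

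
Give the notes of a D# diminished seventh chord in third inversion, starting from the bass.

The chord tones are D#–F#–A–C. With the seventh (C) lowest for third inversion: C, D#, F#, A.

C, D#, F#, A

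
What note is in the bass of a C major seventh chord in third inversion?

B

The seventh of C major seventh (C–E–G–B) is B; that is the bass in third inversion.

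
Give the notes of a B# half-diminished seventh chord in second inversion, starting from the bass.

F#, A#, B#, D#

Spelling B# half-diminished seventh: B#–D#–F#–A#. In second inversion the fifth is bass, giving F#, A#, B#, D# from the bottom.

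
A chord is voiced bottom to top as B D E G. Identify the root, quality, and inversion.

E minor seventh, second inversion

Reducing to letter names: B, D, E, G. These stack in thirds as E–G–B–D — an E minor seventh chord.
The lowest note is B, the fifth of the chord, so this is second inversion (figured bass 4/3).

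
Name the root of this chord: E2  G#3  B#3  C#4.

Reordering E, G#, B#, C# into stacked thirds gives C#–E–G#–B#; the bottom of that stack, C#, is the root.

C#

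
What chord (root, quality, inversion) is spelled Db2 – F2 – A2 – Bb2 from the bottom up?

Bb minor-major seventh, first inversion

The distinct note names are Db, F, A, Bb. Stacked in thirds they read Bb–Db–F–A, which is a minor-major seventh chord on Bb.
With the third (Db) in the bass, the chord is in first inversion (figured bass 6/5).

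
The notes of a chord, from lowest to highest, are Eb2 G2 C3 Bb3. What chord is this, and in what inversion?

Reducing to letter names: Eb, G, C, Bb. These stack in thirds as C–Eb–G–Bb — a C minor seventh chord.
The lowest note is Eb, the third of the chord, so this is first inversion (figured bass 6/5).

C minor seventh, first inversion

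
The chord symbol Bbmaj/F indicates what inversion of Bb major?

second inversion

Bbmaj/F means Bb major with F in the bass. F is the fifth of Bb major (Bb–D–F), so this is second inversion.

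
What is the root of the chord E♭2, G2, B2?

Reordering Eb, G, B into stacked thirds gives Eb–G–B; the bottom of that stack, Eb, is the root.

Eb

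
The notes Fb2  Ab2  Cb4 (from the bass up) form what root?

Reordering Fb, Ab, Cb into stacked thirds gives Fb–Ab–Cb; the bottom of that stack, Fb, is the root.

Fb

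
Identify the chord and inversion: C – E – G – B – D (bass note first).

The pitch classes C, E, G, B, D arrange in thirds as C–E–G–B–D: a C major ninth chord.
With the root (C) in the bass, the chord is in root position.

C major ninth, root position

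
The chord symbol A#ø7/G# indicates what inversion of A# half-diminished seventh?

third inversion

A#ø7/G# means A# half-diminished seventh with G# in the bass. G# is the seventh of A# half-diminished seventh (A#–C#–E–G#), so this is third inversion.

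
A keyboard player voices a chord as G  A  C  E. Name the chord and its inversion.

A minor seventh, third inversion

The pitch classes G, A, C, E arrange in thirds as A–C–E–G: an A minor seventh chord.
The lowest note is G, the seventh of the chord, so this is third inversion (figured bass 4/2).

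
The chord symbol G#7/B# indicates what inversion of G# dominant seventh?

G#7/B# means G# dominant seventh with B# in the bass. B# is the third of G# dominant seventh (G#–B#–D#–F#), so this is first inversion.

first inversion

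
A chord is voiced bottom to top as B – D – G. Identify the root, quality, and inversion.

G major, first inversion

The pitch classes B, D, G arrange in thirds as G–B–D: a G major triad.
With the third (B) in the bass, the chord is in first inversion (figured bass 6).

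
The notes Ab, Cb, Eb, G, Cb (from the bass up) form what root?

Ab

Reordering Ab, Cb, Eb, G into stacked thirds gives Ab–Cb–Eb–G; the bottom of that stack, Ab, is the root.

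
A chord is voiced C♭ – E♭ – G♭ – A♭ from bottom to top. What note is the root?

Ab

Cb, Eb, Gb, Ab are the tones of an Ab minor seventh chord (Ab–Cb–Eb–Gb), making Ab the root.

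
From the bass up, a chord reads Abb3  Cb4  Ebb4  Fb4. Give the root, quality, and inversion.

The pitch classes Abb, Cb, Ebb, Fb arrange in thirds as Fb–Abb–Cb–Ebb: an Fb minor seventh chord.
With the third (Abb) in the bass, the chord is in first inversion (figured bass 6/5).

Fb minor seventh, first inversion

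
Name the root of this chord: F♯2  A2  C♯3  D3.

D

Reordering F#, A, C#, D into stacked thirds gives D–F#–A–C#; the bottom of that stack, D, is the root.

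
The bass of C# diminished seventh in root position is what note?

C# diminished seventh is C#–E–G–Bb. Root position places the root in the bass: C#.

C#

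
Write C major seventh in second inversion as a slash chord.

Cmaj7/G

Second inversion of C major seventh has the fifth (G) in the bass. As a slash chord: Cmaj7/G.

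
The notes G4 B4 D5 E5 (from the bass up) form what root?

E

G, B, D, E are the tones of an E minor seventh chord (E–G–B–D), making E the root.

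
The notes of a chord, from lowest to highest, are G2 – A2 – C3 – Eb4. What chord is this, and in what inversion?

The distinct note names are G, A, C, Eb. Stacked in thirds they read A–C–Eb–G, which is a half-diminished seventh chord on A.
With the seventh (G) in the bass, the chord is in third inversion (figured bass 4/2).

A half-diminished seventh, third inversion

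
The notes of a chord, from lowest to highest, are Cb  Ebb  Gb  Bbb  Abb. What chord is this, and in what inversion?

Abb major ninth, first inversion

Reducing to letter names: Cb, Ebb, Gb, Bbb, Abb. These stack in thirds as Abb–Cb–Ebb–Gb–Bbb — an Abb major ninth chord.
With the third (Cb) in the bass, the chord is in first inversion.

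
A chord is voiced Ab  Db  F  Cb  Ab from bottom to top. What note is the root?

Ab, Db, F, Cb are the tones of a Db dominant seventh chord (Db–F–Ab–Cb), making Db the root.

Db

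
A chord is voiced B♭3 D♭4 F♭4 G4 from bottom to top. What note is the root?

G

Reordering Bb, Db, Fb, G into stacked thirds gives G–Bb–Db–Fb; the bottom of that stack, G, is the root.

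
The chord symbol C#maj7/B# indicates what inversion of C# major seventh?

third inversion

C#maj7/B# means C# major seventh with B# in the bass. B# is the seventh of C# major seventh (C#–E#–G#–B#), so this is third inversion.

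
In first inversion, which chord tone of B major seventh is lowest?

The third of B major seventh (B–D#–F#–A#) is D#; that is the bass in first inversion.

D#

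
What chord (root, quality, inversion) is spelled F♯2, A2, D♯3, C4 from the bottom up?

D# diminished seventh, first inversion

The distinct note names are F#, A, D#, C. Stacked in thirds they read D#–F#–A–C, which is a diminished seventh chord on D#.
The lowest note is F#, the third of the chord, so this is first inversion (figured bass 6/5).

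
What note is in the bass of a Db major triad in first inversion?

F

Db major is Db–F–Ab. First inversion places the third in the bass: F.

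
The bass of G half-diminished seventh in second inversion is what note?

Db

In second inversion the fifth is lowest. For G half-diminished seventh (G–Bb–Db–F) that is Db.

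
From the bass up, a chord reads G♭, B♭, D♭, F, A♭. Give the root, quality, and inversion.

The pitch classes Gb, Bb, Db, F, Ab arrange in thirds as Gb–Bb–Db–F–Ab: a Gb major ninth chord.
Gb is the root of Gb major ninth; root in the bass means root position.

Gb major ninth, root position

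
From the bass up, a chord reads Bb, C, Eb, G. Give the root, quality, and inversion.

C minor seventh, third inversion

The distinct note names are Bb, C, Eb, G. Stacked in thirds they read C–Eb–G–Bb, which is a minor seventh chord on C.
The lowest note is Bb, the seventh of the chord, so this is third inversion (figured bass 4/2).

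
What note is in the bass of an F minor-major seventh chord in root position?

F

In root position the root is lowest. For F minor-major seventh (F–Ab–C–E) that is F.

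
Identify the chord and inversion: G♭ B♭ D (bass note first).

The pitch classes Gb, Bb, D arrange in thirds as Gb–Bb–D: a Gb augmented triad.
With the root (Gb) in the bass, the chord is in root position (figured bass 5/3).

Gb augmented, root position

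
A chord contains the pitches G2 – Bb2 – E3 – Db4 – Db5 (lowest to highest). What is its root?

G, Bb, E, Db are the tones of an E diminished seventh chord (E–G–Bb–Db), making E the root.

E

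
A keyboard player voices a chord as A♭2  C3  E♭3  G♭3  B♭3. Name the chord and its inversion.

Ab dominant ninth, root position

The distinct note names are Ab, C, Eb, Gb, Bb. Stacked in thirds they read Ab–C–Eb–Gb–Bb, which is a dominant ninth chord on Ab.
The lowest note is Ab, the root of the chord, so this is root position.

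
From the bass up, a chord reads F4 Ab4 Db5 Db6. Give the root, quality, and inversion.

Db major, first inversion

Reducing to letter names: F, Ab, Db. These stack in thirds as Db–F–Ab — a Db major triad.
F is the third of Db major; third in the bass means first inversion (figured bass 6).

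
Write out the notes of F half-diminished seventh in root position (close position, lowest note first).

The chord tones are F–Ab–Cb–Eb. With the root (F) lowest for root position: F, Ab, Cb, Eb.

F, Ab, Cb, Eb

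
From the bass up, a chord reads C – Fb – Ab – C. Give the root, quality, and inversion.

Reducing to letter names: C, Fb, Ab. These stack in thirds as Fb–Ab–C — an Fb augmented triad.
C is the fifth of Fb augmented; fifth in the bass means second inversion (figured bass 6/4).

Fb augmented, second inversion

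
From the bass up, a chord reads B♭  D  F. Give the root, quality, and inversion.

Bb major, root position

The pitch classes Bb, D, F arrange in thirds as Bb–D–F: a Bb major triad.
With the root (Bb) in the bass, the chord is in root position (figured bass 5/3).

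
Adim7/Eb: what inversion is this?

Adim7/Eb means A diminished seventh with Eb in the bass. Eb is the fifth of A diminished seventh (A–C–Eb–Gb), so this is second inversion.

second inversion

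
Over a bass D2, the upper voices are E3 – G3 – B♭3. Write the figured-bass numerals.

The notes D, E, G, Bb stack in thirds as E–G–Bb–D — an E half-diminished seventh chord. The bass D is the seventh, so this is third inversion: figured 4/2.

4/2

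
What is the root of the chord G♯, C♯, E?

The distinct letter names are G#, C#, E. Arranged as a stack of thirds they read C#–E–G#, so C# is the root (a C# minor triad).

C#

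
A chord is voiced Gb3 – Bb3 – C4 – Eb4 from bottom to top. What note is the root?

The distinct letter names are Gb, Bb, C, Eb. Arranged as a stack of thirds they read C–Eb–Gb–Bb, so C is the root (a C half-diminished seventh chord).

C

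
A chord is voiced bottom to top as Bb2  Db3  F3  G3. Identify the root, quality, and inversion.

The distinct note names are Bb, Db, F, G. Stacked in thirds they read G–Bb–Db–F, which is a half-diminished seventh chord on G.
With the third (Bb) in the bass, the chord is in first inversion (figured bass 6/5).

G half-diminished seventh, first inversion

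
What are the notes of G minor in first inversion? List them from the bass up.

G minor is G–Bb–D. First inversion puts the third (Bb) in the bass, with the remaining tones above: Bb, D, G.

Bb, D, G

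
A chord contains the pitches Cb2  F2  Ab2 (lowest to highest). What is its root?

F

The distinct letter names are Cb, F, Ab. Arranged as a stack of thirds they read F–Ab–Cb, so F is the root (an F diminished triad).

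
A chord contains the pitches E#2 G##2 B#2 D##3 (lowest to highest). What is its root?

E#

Reordering E#, G##, B#, D## into stacked thirds gives E#–G##–B#–D##; the bottom of that stack, E#, is the root.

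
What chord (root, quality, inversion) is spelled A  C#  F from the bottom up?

F augmented, first inversion

The distinct note names are A, C#, F. Stacked in thirds they read F–A–C#, which is an augmented triad on F.
The lowest note is A, the third of the chord, so this is first inversion (figured bass 6).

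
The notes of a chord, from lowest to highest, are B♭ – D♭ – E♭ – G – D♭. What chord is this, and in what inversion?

The pitch classes Bb, Db, Eb, G arrange in thirds as Eb–G–Bb–Db: an Eb dominant seventh chord.
The lowest note is Bb, the fifth of the chord, so this is second inversion (figured bass 4/3).

Eb dominant seventh, second inversion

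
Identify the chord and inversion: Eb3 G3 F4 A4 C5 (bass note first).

F dominant ninth, third inversion

The distinct note names are Eb, G, F, A, C. Stacked in thirds they read F–A–C–Eb–G, which is a dominant ninth chord on F.
With the seventh (Eb) in the bass, the chord is in third inversion.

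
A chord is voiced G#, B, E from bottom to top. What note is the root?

Reordering G#, B, E into stacked thirds gives E–G#–B; the bottom of that stack, E, is the root.

E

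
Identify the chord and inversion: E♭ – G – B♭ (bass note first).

Eb major, root position

The pitch classes Eb, G, Bb arrange in thirds as Eb–G–Bb: an Eb major triad.
With the root (Eb) in the bass, the chord is in root position (figured bass 5/3).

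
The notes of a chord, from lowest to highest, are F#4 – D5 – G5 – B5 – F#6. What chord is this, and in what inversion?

G major seventh, third inversion

Reducing to letter names: F#, D, G, B. These stack in thirds as G–B–D–F# — a G major seventh chord.
F# is the seventh of G major seventh; seventh in the bass means third inversion (figured bass 4/2).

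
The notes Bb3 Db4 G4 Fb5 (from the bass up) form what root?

G

The distinct letter names are Bb, Db, G, Fb. Arranged as a stack of thirds they read G–Bb–Db–Fb, so G is the root (a G diminished seventh chord).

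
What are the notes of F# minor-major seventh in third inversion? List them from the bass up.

E#, F#, A, C#

Spelling F# minor-major seventh: F#–A–C#–E#. In third inversion the seventh is bass, giving E#, F#, A, C# from the bottom.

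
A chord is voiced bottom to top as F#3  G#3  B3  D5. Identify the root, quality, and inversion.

The pitch classes F#, G#, B, D arrange in thirds as G#–B–D–F#: a G# half-diminished seventh chord.
The lowest note is F#, the seventh of the chord, so this is third inversion (figured bass 4/2).

G# half-diminished seventh, third inversion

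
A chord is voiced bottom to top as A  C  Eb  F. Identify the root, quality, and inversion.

F dominant seventh, first inversion

Reducing to letter names: A, C, Eb, F. These stack in thirds as F–A–C–Eb — an F dominant seventh chord.
With the third (A) in the bass, the chord is in first inversion (figured bass 6/5).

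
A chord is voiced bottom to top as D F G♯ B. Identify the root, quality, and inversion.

G# diminished seventh, second inversion

Reducing to letter names: D, F, G#, B. These stack in thirds as G#–B–D–F — a G# diminished seventh chord.
The lowest note is D, the fifth of the chord, so this is second inversion (figured bass 4/3).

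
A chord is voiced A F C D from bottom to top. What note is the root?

D

Reordering A, F, C, D into stacked thirds gives D–F–A–C; the bottom of that stack, D, is the root.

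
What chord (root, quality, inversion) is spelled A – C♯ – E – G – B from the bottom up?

A dominant ninth, root position

Reducing to letter names: A, C#, E, G, B. These stack in thirds as A–C#–E–G–B — an A dominant ninth chord.
The lowest note is A, the root of the chord, so this is root position.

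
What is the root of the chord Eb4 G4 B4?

Eb, G, B are the tones of an Eb augmented triad (Eb–G–B), making Eb the root.

Eb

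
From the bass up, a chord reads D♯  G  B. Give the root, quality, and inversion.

Reducing to letter names: D#, G, B. These stack in thirds as G–B–D# — a G augmented triad.
The lowest note is D#, the fifth of the chord, so this is second inversion (figured bass 6/4).

G augmented, second inversion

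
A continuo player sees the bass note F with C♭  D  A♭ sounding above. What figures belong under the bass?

6/5

The notes F, Cb, D, Ab stack in thirds as D–F–Ab–Cb — a D diminished seventh chord. The bass F is the third, so this is first inversion: figured 6/5.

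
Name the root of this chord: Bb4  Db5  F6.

The distinct letter names are Bb, Db, F. Arranged as a stack of thirds they read Bb–Db–F, so Bb is the root (a Bb minor triad).

Bb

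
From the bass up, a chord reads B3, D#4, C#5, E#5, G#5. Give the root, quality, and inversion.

The distinct note names are B, D#, C#, E#, G#. Stacked in thirds they read C#–E#–G#–B–D#, which is a dominant ninth chord on C#.
With the seventh (B) in the bass, the chord is in third inversion.

C# dominant ninth, third inversion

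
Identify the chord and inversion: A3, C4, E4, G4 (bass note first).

A minor seventh, root position

The pitch classes A, C, E, G arrange in thirds as A–C–E–G: an A minor seventh chord.
With the root (A) in the bass, the chord is in root position (figured bass 7).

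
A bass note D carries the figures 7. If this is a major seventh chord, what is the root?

D

The figures 7 mean the root of the chord is in the bass. If D is the root of a major seventh chord, the root is D (chord tones D–F#–A–C#).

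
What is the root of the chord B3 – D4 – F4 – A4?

B, D, F, A are the tones of a B half-diminished seventh chord (B–D–F–A), making B the root.

B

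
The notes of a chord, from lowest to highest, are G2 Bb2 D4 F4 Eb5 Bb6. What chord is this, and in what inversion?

Eb major ninth, first inversion

The distinct note names are G, Bb, D, F, Eb. Stacked in thirds they read Eb–G–Bb–D–F, which is a major ninth chord on Eb.
With the third (G) in the bass, the chord is in first inversion.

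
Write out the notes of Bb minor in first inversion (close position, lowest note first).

Db, F, Bb

Bb minor is Bb–Db–F. First inversion puts the third (Db) in the bass, with the remaining tones above: Db, F, Bb.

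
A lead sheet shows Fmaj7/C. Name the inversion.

second inversion

Fmaj7/C means F major seventh with C in the bass. C is the fifth of F major seventh (F–A–C–E), so this is second inversion.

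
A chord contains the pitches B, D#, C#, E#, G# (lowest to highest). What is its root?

Reordering B, D#, C#, E#, G# into stacked thirds gives C#–E#–G#–B–D#; the bottom of that stack, C#, is the root.

C#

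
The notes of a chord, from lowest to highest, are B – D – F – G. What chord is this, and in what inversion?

Reducing to letter names: B, D, F, G. These stack in thirds as G–B–D–F — a G dominant seventh chord.
The lowest note is B, the third of the chord, so this is first inversion (figured bass 6/5).

G dominant seventh, first inversion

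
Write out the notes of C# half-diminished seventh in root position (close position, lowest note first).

C#, E, G, B

Spelling C# half-diminished seventh: C#–E–G–B. In root position the root is bass, giving C#, E, G, B from the bottom.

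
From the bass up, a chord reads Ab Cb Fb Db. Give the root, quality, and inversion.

Reducing to letter names: Ab, Cb, Fb, Db. These stack in thirds as Db–Fb–Ab–Cb — a Db minor seventh chord.
With the fifth (Ab) in the bass, the chord is in second inversion (figured bass 4/3).

Db minor seventh, second inversion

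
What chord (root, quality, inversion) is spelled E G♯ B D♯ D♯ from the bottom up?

E major seventh, root position

Reducing to letter names: E, G#, B, D#. These stack in thirds as E–G#–B–D# — an E major seventh chord.
With the root (E) in the bass, the chord is in root position (figured bass 7).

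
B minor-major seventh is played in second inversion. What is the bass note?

F#

B minor-major seventh is B–D–F#–A#. Second inversion places the fifth in the bass: F#.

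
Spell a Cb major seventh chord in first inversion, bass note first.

The chord tones are Cb–Eb–Gb–Bb. With the third (Eb) lowest for first inversion: Eb, Gb, Bb, Cb.

Eb, Gb, Bb, Cb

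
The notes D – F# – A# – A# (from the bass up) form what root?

The distinct letter names are D, F#, A#. Arranged as a stack of thirds they read D–F#–A#, so D is the root (a D augmented triad).

D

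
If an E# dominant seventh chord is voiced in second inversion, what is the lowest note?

B#

E# dominant seventh is E#–G##–B#–D#. Second inversion places the fifth in the bass: B#.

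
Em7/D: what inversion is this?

third inversion

Em7/D means E minor seventh with D in the bass. D is the seventh of E minor seventh (E–G–B–D), so this is third inversion.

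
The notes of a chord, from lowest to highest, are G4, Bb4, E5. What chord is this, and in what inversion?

Reducing to letter names: G, Bb, E. These stack in thirds as E–G–Bb — an E diminished triad.
G is the third of E diminished; third in the bass means first inversion (figured bass 6).

E diminished, first inversion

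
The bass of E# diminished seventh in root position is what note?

E#

The root of E# diminished seventh (E#–G#–B–D) is E#; that is the bass in root position.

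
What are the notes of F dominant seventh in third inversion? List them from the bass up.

Spelling F dominant seventh: F–A–C–Eb. In third inversion the seventh is bass, giving Eb, F, A, C from the bottom.

Eb, F, A, C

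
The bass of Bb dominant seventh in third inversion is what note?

The seventh of Bb dominant seventh (Bb–D–F–Ab) is Ab; that is the bass in third inversion.

Ab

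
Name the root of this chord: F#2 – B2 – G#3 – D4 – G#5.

G#

Reordering F#, B, G#, D into stacked thirds gives G#–B–D–F#; the bottom of that stack, G#, is the root.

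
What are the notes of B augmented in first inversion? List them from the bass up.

B augmented is B–D#–F##. First inversion puts the third (D#) in the bass, with the remaining tones above: D#, F##, B.

D#, F##, B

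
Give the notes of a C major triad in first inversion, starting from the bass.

E, G, C

C major is C–E–G. First inversion puts the third (E) in the bass, with the remaining tones above: E, G, C.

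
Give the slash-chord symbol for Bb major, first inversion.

First inversion of Bb major has the third (D) in the bass. As a slash chord: Bb/D.

Bb/D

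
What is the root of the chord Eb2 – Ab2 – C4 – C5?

Ab

Reordering Eb, Ab, C into stacked thirds gives Ab–C–Eb; the bottom of that stack, Ab, is the root.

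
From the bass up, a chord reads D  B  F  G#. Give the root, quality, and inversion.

G# diminished seventh, second inversion

The pitch classes D, B, F, G# arrange in thirds as G#–B–D–F: a G# diminished seventh chord.
The lowest note is D, the fifth of the chord, so this is second inversion (figured bass 4/3).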